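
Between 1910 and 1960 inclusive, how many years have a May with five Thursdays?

May has 31 days; it has five Thursdays when Thursday falls among the first (month-length − 28) days — i.e. when May 1 is one of Thursday/Wednesday/Tuesday.
May 1 by year: 1910:Sun 1911:Mon 1912:Wed✓ 1913:Thu✓ 1914:Fri 1915:Sat 1916:Mon 1917:Tue✓ 1918:Wed✓ 1919:Thu✓ 1920:Sat 1921:Sun 1922:Mon 1923:Tue✓ 1924:Thu✓ …(21 more)… 1946:Wed✓ 1947:Thu✓ 1948:Sat 1949:Sun 1950:Mon 1951:Tue✓ 1952:Thu✓ 1953:Fri 1954:Sat 1955:Sun 1956:Tue✓ 1957:Wed✓ 1958:Thu✓ 1959:Fri 1960:Sun
Years with five Thursdays: 1912, 1913, 1917, 1918, 1919, 1923, 1924, 1928, 1929, 1930, 1934, 1935, 1940, 1941, 1945, 1946, 1947, 1951, 1952, 1956, 1957, 1958 → 22.

22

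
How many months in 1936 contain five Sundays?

A month of length L has five Sundays iff its first Sunday is on day ≤ L−28 (so day 1–3 in a 31-day month, 1–2 in a 30-day month, day 1 in a leap February).
Checking each month of 1936: Jan starts Wed (31d); Feb starts Sat (29d); Mar starts Sun (31d) ✓; Apr starts Wed (30d); May starts Fri (31d) ✓; Jun starts Mon (30d); Jul starts Wed (31d); Aug starts Sat (31d) ✓; Sep starts Tue (30d); Oct starts Thu (31d); Nov starts Sun (30d) ✓; Dec starts Tue (31d).
Five-Sunday months: March, May, August, November → 4.

4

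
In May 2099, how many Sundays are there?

May 2099 has 31 days and begins on Friday.
The first Sunday is May 3.
Sundays fall on 3, 10, 17, 24, 31 — that's 5.

5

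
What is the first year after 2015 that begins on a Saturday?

Jan 1 advances by 2 weekdays after a leap year and by 1 after a common year.
2015: Jan 1 is Thursday.
2016: Friday (leap)
2017: Sunday
2018: Monday
2019: Tuesday
2020: Wednesday (leap)
2021: Friday
2022: Saturday
2022 begins on a Saturday

2022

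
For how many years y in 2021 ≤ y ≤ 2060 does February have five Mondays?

February has 28 days (29 in leap years); it has five Mondays when Monday falls among the first (month-length − 28) days — i.e. when February 1 is Monday in a leap year (never in a common year).
February 1 by year: 2021:Mon 2022:Tue 2023:Wed 2024:Thu 2025:Sat 2026:Sun 2027:Mon 2028:Tue 2029:Thu 2030:Fri 2031:Sat 2032:Sun 2033:Tue 2034:Wed 2035:Thu …(10 more)… 2046:Thu 2047:Fri 2048:Sat 2049:Mon 2050:Tue 2051:Wed 2052:Thu 2053:Sat 2054:Sun 2055:Mon 2056:Tue 2057:Thu 2058:Fri 2059:Sat 2060:Sun
Years with five Mondays: 2044 → 1.

1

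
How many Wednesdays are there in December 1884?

5

December 1884 has 31 days and begins on Monday.
The first Wednesday is December 3.
Wednesdays fall on 3, 10, 17, 24, 31 — that's 5.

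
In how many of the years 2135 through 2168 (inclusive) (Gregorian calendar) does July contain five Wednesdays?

15

July has 31 days; it has five Wednesdays when Wednesday falls among the first (month-length − 28) days — i.e. when July 1 is one of Wednesday/Tuesday/Monday.
July 1 by year: 2135:Fri 2136:Sun 2137:Mon✓ 2138:Tue✓ 2139:Wed✓ 2140:Fri 2141:Sat 2142:Sun 2143:Mon✓ 2144:Wed✓ 2145:Thu 2146:Fri 2147:Sat 2148:Mon✓ 2149:Tue✓ …(4 more)… 2154:Mon✓ 2155:Tue✓ 2156:Thu 2157:Fri 2158:Sat 2159:Sun 2160:Tue✓ 2161:Wed✓ 2162:Thu 2163:Fri 2164:Sun 2165:Mon✓ 2166:Tue✓ 2167:Wed✓ 2168:Fri
Years with five Wednesdays: 2137, 2138, 2139, 2143, 2144, 2148, 2149, 2150, 2154, 2155, 2160, 2161, 2165, 2166, 2167 → 15.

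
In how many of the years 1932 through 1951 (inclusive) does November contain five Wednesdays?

7

November has 30 days; it has five Wednesdays when Wednesday falls among the first (month-length − 28) days — i.e. when November 1 is one of Wednesday/Tuesday.
November 1 by year: 1932:Tue✓ 1933:Wed✓ 1934:Thu 1935:Fri 1936:Sun 1937:Mon 1938:Tue✓ 1939:Wed✓ 1940:Fri 1941:Sat 1942:Sun 1943:Mon 1944:Wed✓ 1945:Thu 1946:Fri 1947:Sat 1948:Mon 1949:Tue✓ 1950:Wed✓ 1951:Thu
Years with five Wednesdays: 1932, 1933, 1938, 1939, 1944, 1949, 1950 → 7.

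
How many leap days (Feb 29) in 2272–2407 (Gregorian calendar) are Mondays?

5

Leap years in 2272–2407: 33 of them.
Feb 29 weekday advances by 5 (mod 7) from one leap year to the next four years later (or differs when a century non-leap intervenes).
Leap-day weekdays: 2272:Thu 2276:Tue 2280:Sun 2284:Fri 2288:Wed 2292:Mon✓ 2296:Sat 2304:Mon✓ 2308:Sat 2312:Thu 2316:Tue 2320:Sun 2324:Fri …(7 more)… 2356:Wed 2360:Mon✓ 2364:Sat 2368:Thu 2372:Tue 2376:Sun 2380:Fri 2384:Wed 2388:Mon✓ 2392:Sat 2396:Thu 2400:Tue 2404:Sun
Monday: 2292, 2304, 2332, 2360, 2388 → 5.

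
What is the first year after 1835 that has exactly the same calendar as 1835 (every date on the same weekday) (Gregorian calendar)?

Two years share a calendar iff Jan 1 falls on the same weekday and both are leap or both are common. 1835: Jan 1 is Thursday, common year.
1836: Jan 1 Friday, leap
1837: Jan 1 Sunday, common
1838: Jan 1 Monday, common
1839: Jan 1 Tuesday, common
1840: Jan 1 Wednesday, leap
1841: Jan 1 Friday, common
1842: Jan 1 Saturday, common
1843: Jan 1 Sunday, common
1844: Jan 1 Monday, leap
1845: Jan 1 Wednesday, common
1846: Jan 1 Thursday, common
1846 matches on both conditions.

1846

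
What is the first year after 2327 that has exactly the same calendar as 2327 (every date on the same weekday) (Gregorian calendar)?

2338

Two years share a calendar iff Jan 1 falls on the same weekday and both are leap or both are common. 2327: Jan 1 is Saturday, common year.
2328: Jan 1 Sunday, leap
2329: Jan 1 Tuesday, common
2330: Jan 1 Wednesday, common
2331: Jan 1 Thursday, common
2332: Jan 1 Friday, leap
2333: Jan 1 Sunday, common
2334: Jan 1 Monday, common
2335: Jan 1 Tuesday, common
2336: Jan 1 Wednesday, leap
2337: Jan 1 Friday, common
2338: Jan 1 Saturday, common
2338 matches on both conditions.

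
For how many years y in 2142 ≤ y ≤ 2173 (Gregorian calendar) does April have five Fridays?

April has 30 days; it has five Fridays when Friday falls among the first (month-length − 28) days — i.e. when April 1 is one of Friday/Thursday.
April 1 by year: 2142:Sun 2143:Mon 2144:Wed 2145:Thu✓ 2146:Fri✓ 2147:Sat 2148:Mon 2149:Tue 2150:Wed 2151:Thu✓ 2152:Sat 2153:Sun 2154:Mon 2155:Tue 2156:Thu✓ 2157:Fri✓ 2158:Sat 2159:Sun 2160:Tue 2161:Wed 2162:Thu✓ 2163:Fri✓ 2164:Sun 2165:Mon 2166:Tue 2167:Wed 2168:Fri✓ 2169:Sat 2170:Sun 2171:Mon 2172:Wed 2173:Thu✓
Years with five Fridays: 2145, 2146, 2151, 2156, 2157, 2162, 2163, 2168, 2173 → 9.

9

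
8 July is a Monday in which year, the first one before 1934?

1929

From one year to the next, a fixed date's weekday advances by 1, or by 2 when a Feb 29 lies between the two dates.
1934: July 8 is Sunday.
1933: Saturday (−1)
1932: Friday (−1)
1931: Wednesday (−2)
1930: Tuesday (−1)
1929: Monday (−1)
8 July falls on a Monday in 1929.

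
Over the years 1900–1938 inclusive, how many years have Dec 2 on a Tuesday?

Track Dec 2's weekday year by year (advancing +1, or +2 across a Feb 29):
  1900: Sun  1901: Mon (+1)  1902: Tue (+1) ✓  1903: Wed (+1)  1904: Fri (+2)
  1905: Sat (+1)  1906: Sun (+1)  1907: Mon (+1)  1908: Wed (+2)  1909: Thu (+1)
  1910: Fri (+1)  1911: Sat (+1)  1912: Mon (+2)  1913: Tue (+1) ✓  … (11 more years) …
  1925: Wed (+1)  1926: Thu (+1)  1927: Fri (+1)  1928: Sun (+2)  1929: Mon (+1)
  1930: Tue (+1) ✓  1931: Wed (+1)  1932: Fri (+2)  1933: Sat (+1)  1934: Sun (+1)
  1935: Mon (+1)  1936: Wed (+2)  1937: Thu (+1)  1938: Fri (+1)
Tuesday years: 1902, 1913, 1919, 1924, 1930 — 5 in total.

5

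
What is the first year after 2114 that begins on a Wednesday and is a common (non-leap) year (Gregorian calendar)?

2121

Jan 1 advances by 2 weekdays after a leap year and by 1 after a common year.
2114: Jan 1 is Monday.
2115: Tuesday
2116: Wednesday (leap)
2117: Friday
2118: Saturday
2119: Sunday
2120: Monday (leap)
2121: Wednesday
2121 begins on a Wednesday and is a common year.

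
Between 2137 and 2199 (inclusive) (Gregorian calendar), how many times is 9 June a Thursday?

Track 9 June's weekday year by year (advancing +1, or +2 across a Feb 29):
  2137: Sun  2138: Mon (+1)  2139: Tue (+1)  2140: Thu (+2) ✓  2141: Fri (+1)
  2142: Sat (+1)  2143: Sun (+1)  2144: Tue (+2)  2145: Wed (+1)  2146: Thu (+1) ✓
  2147: Fri (+1)  2148: Sun (+2)  2149: Mon (+1)  2150: Tue (+1)  … (35 more years) …
  2186: Fri (+1)  2187: Sat (+1)  2188: Mon (+2)  2189: Tue (+1)  2190: Wed (+1)
  2191: Thu (+1) ✓  2192: Sat (+2)  2193: Sun (+1)  2194: Mon (+1)  2195: Tue (+1)
  2196: Thu (+2) ✓  2197: Fri (+1)  2198: Sat (+1)  2199: Sun (+1)
Thursday years: 2140, 2146, 2157, 2163, 2168, 2174, 2185, 2191, 2196 — 9 in total.

9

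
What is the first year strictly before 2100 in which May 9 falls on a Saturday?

From one year to the next, a fixed date's weekday advances by 1, or by 2 when a Feb 29 lies between the two dates.
2100: May 9 is Sunday.
2099: Saturday (−1)
May 9 falls on a Saturday in 2099.

2099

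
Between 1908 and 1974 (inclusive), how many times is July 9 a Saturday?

Track July 9's weekday year by year (advancing +1, or +2 across a Feb 29):
  1908: Thu  1909: Fri (+1)  1910: Sat (+1) ✓  1911: Sun (+1)  1912: Tue (+2)
  1913: Wed (+1)  1914: Thu (+1)  1915: Fri (+1)  1916: Sun (+2)  1917: Mon (+1)
  1918: Tue (+1)  1919: Wed (+1)  1920: Fri (+2)  1921: Sat (+1) ✓  … (39 more years) …
  1961: Sun (+1)  1962: Mon (+1)  1963: Tue (+1)  1964: Thu (+2)  1965: Fri (+1)
  1966: Sat (+1) ✓  1967: Sun (+1)  1968: Tue (+2)  1969: Wed (+1)  1970: Thu (+1)
  1971: Fri (+1)  1972: Sun (+2)  1973: Mon (+1)  1974: Tue (+1)
Saturday years: 1910, 1921, 1927, 1932, 1938, 1949, 1955, 1960, 1966 — 9 in total.

9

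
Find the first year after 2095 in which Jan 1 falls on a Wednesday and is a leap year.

2116

Jan 1 advances by 2 weekdays after a leap year and by 1 after a common year.
2095: Jan 1 is Saturday.
2096: Sunday (leap)
2097: Tuesday
2098: Wednesday
2099: Thursday
2100: Friday
2101: Saturday
2102: Sunday
2103: Monday
2104: Tuesday (leap)
2105: Thursday
2106: Friday
2107: Saturday
2108: Sunday (leap)
2109: Tuesday
2110: Wednesday
2111: Thursday
2112: Friday (leap)
2113: Sunday
2114: Monday
2115: Tuesday
2116: Wednesday (leap)
2116 begins on a Wednesday and is a leap year.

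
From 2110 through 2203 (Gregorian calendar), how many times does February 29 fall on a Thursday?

Leap years in 2110–2203: 22 of them.
Feb 29 weekday advances by 5 (mod 7) from one leap year to the next four years later (or differs when a century non-leap intervenes).
Leap-day weekdays: 2112:Mon 2116:Sat 2120:Thu✓ 2124:Tue 2128:Sun 2132:Fri 2136:Wed 2140:Mon 2144:Sat 2148:Thu✓ 2152:Tue 2156:Sun 2160:Fri 2164:Wed 2168:Mon 2172:Sat 2176:Thu✓ 2180:Tue 2184:Sun 2188:Fri 2192:Wed 2196:Mon
Thursday: 2120, 2148, 2176 → 3.

3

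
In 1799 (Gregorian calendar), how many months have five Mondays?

4

A month of length L has five Mondays iff its first Monday is on day ≤ L−28 (so day 1–3 in a 31-day month, 1–2 in a 30-day month, day 1 in a leap February).
Checking each month of 1799: Jan starts Tue (31d); Feb starts Fri (28d); Mar starts Fri (31d); Apr starts Mon (30d) ✓; May starts Wed (31d); Jun starts Sat (30d); Jul starts Mon (31d) ✓; Aug starts Thu (31d); Sep starts Sun (30d) ✓; Oct starts Tue (31d); Nov starts Fri (30d); Dec starts Sun (31d) ✓.
Five-Monday months: April, July, September, December → 4.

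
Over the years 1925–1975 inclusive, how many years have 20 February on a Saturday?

Track 20 February's weekday year by year (advancing +1, or +2 across a Feb 29):
  1925: Fri  1926: Sat (+1) ✓  1927: Sun (+1)  1928: Mon (+1)  1929: Wed (+2)
  1930: Thu (+1)  1931: Fri (+1)  1932: Sat (+1) ✓  1933: Mon (+2)  1934: Tue (+1)
  1935: Wed (+1)  1936: Thu (+1)  1937: Sat (+2) ✓  1938: Sun (+1)  … (23 more years) …
  1962: Tue (+1)  1963: Wed (+1)  1964: Thu (+1)  1965: Sat (+2) ✓  1966: Sun (+1)
  1967: Mon (+1)  1968: Tue (+1)  1969: Thu (+2)  1970: Fri (+1)  1971: Sat (+1) ✓
  1972: Sun (+1)  1973: Tue (+2)  1974: Wed (+1)  1975: Thu (+1)
Saturday years: 1926, 1932, 1937, 1943, 1954, 1960, 1965, 1971 — 8 in total.

8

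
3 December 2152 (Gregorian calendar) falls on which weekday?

Sunday

January 1, 2152 is a Saturday.
December 3 is day 338 of the year, i.e. 337 days after Jan 1.
337 mod 7 = 1, so advance 1 weekday from Saturday: Sunday.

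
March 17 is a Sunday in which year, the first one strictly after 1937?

From one year to the next, a fixed date's weekday advances by 1, or by 2 when a Feb 29 lies between the two dates.
1937: March 17 is Wednesday.
1938: Thursday (+1)
1939: Friday (+1)
1940: Sunday (+2)
March 17 falls on a Sunday in 1940.

1940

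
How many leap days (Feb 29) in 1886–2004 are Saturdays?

5

Leap years in 1886–2004: 29 of them.
Feb 29 weekday advances by 5 (mod 7) from one leap year to the next four years later (or differs when a century non-leap intervenes).
Leap-day weekdays: 1888:Wed 1892:Mon 1896:Sat✓ 1904:Mon 1908:Sat✓ 1912:Thu 1916:Tue 1920:Sun 1924:Fri 1928:Wed 1932:Mon 1936:Sat✓ 1940:Thu …(3 more)… 1956:Wed 1960:Mon 1964:Sat✓ 1968:Thu 1972:Tue 1976:Sun 1980:Fri 1984:Wed 1988:Mon 1992:Sat✓ 1996:Thu 2000:Tue 2004:Sun
Saturday: 1896, 1908, 1936, 1964, 1992 → 5.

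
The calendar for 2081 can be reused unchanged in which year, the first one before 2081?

Two years share a calendar iff Jan 1 falls on the same weekday and both are leap or both are common. 2081: Jan 1 is Wednesday, common year.
2080: Jan 1 Monday, leap
2079: Jan 1 Sunday, common
2078: Jan 1 Saturday, common
2077: Jan 1 Friday, common
2076: Jan 1 Wednesday, leap
2075: Jan 1 Tuesday, common
2074: Jan 1 Monday, common
2073: Jan 1 Sunday, common
2072: Jan 1 Friday, leap
2071: Jan 1 Thursday, common
2070: Jan 1 Wednesday, common
2070 matches on both conditions.

2070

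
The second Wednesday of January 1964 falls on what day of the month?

January 1, 1964 is a Wednesday, so the first Wednesday is the 1st.
The second Wednesday is 1 + 7 = 8.

8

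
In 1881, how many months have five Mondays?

4

A month of length L has five Mondays iff its first Monday is on day ≤ L−28 (so day 1–3 in a 31-day month, 1–2 in a 30-day month, day 1 in a leap February).
Checking each month of 1881: Jan starts Sat (31d) ✓; Feb starts Tue (28d); Mar starts Tue (31d); Apr starts Fri (30d); May starts Sun (31d) ✓; Jun starts Wed (30d); Jul starts Fri (31d); Aug starts Mon (31d) ✓; Sep starts Thu (30d); Oct starts Sat (31d) ✓; Nov starts Tue (30d); Dec starts Thu (31d).
Five-Monday months: January, May, August, October → 4.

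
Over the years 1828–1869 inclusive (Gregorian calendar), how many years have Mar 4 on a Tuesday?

Track Mar 4's weekday year by year (advancing +1, or +2 across a Feb 29):
  1828: Tue ✓  1829: Wed (+1)  1830: Thu (+1)  1831: Fri (+1)  1832: Sun (+2)
  1833: Mon (+1)  1834: Tue (+1) ✓  1835: Wed (+1)  1836: Fri (+2)  1837: Sat (+1)
  1838: Sun (+1)  1839: Mon (+1)  1840: Wed (+2)  1841: Thu (+1)  … (14 more years) …
  1856: Tue (+2) ✓  1857: Wed (+1)  1858: Thu (+1)  1859: Fri (+1)  1860: Sun (+2)
  1861: Mon (+1)  1862: Tue (+1) ✓  1863: Wed (+1)  1864: Fri (+2)  1865: Sat (+1)
  1866: Sun (+1)  1867: Mon (+1)  1868: Wed (+2)  1869: Thu (+1)
Tuesday years: 1828, 1834, 1845, 1851, 1856, 1862 — 6 in total.

6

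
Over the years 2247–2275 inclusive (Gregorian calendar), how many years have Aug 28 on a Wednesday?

Track Aug 28's weekday year by year (advancing +1, or +2 across a Feb 29):
  2247: Sat  2248: Mon (+2)  2249: Tue (+1)  2250: Wed (+1) ✓  2251: Thu (+1)
  2252: Sat (+2)  2253: Sun (+1)  2254: Mon (+1)  2255: Tue (+1)  2256: Thu (+2)
  2257: Fri (+1)  2258: Sat (+1)  2259: Sun (+1)  2260: Tue (+2)  2261: Wed (+1) ✓
  2262: Thu (+1)  2263: Fri (+1)  2264: Sun (+2)  2265: Mon (+1)  2266: Tue (+1)
  2267: Wed (+1) ✓  2268: Fri (+2)  2269: Sat (+1)  2270: Sun (+1)  2271: Mon (+1)
  2272: Wed (+2) ✓  2273: Thu (+1)  2274: Fri (+1)  2275: Sat (+1)
Wednesday years: 2250, 2261, 2267, 2272 — 4 in total.

4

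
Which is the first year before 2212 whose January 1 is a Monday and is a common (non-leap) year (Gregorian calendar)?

Jan 1 advances by 2 weekdays after a leap year and by 1 after a common year.
2212: Jan 1 is Wednesday (leap).
2211: Tuesday
2210: Monday
2210 begins on a Monday and is a common year.

2210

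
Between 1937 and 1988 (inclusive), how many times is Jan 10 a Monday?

8

Track Jan 10's weekday year by year (advancing +1, or +2 across a Feb 29):
  1937: Sun  1938: Mon (+1) ✓  1939: Tue (+1)  1940: Wed (+1)  1941: Fri (+2)
  1942: Sat (+1)  1943: Sun (+1)  1944: Mon (+1) ✓  1945: Wed (+2)  1946: Thu (+1)
  1947: Fri (+1)  1948: Sat (+1)  1949: Mon (+2) ✓  1950: Tue (+1)  … (24 more years) …
  1975: Fri (+1)  1976: Sat (+1)  1977: Mon (+2) ✓  1978: Tue (+1)  1979: Wed (+1)
  1980: Thu (+1)  1981: Sat (+2)  1982: Sun (+1)  1983: Mon (+1) ✓  1984: Tue (+1)
  1985: Thu (+2)  1986: Fri (+1)  1987: Sat (+1)  1988: Sun (+1)
Monday years: 1938, 1944, 1949, 1955, 1966, 1972, 1977, 1983 — 8 in total.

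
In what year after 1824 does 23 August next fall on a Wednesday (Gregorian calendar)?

1826

From one year to the next, a fixed date's weekday advances by 1, or by 2 when a Feb 29 lies between the two dates.
1824: August 23 is Monday.
1825: Tuesday (+1)
1826: Wednesday (+1)
23 August falls on a Wednesday in 1826.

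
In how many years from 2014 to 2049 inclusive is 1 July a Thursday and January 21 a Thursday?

Check each year's weekday for 1 July and January 21:
  2014: Tue/Tue  2015: Wed/Wed  2016: Fri/Thu  2017: Sat/Sat  2018: Sun/Sun  2019: Mon/Mon  2020: Wed/Tue  2021: Thu/Thu ✓  2022: Fri/Fri  2023: Sat/Sat  2024: Mon/Sun  2025: Tue/Tue  2026: Wed/Wed  2027: Thu/Thu ✓  …(8 more)…  2036: Tue/Mon  2037: Wed/Wed  2038: Thu/Thu ✓  2039: Fri/Fri  2040: Sun/Sat  2041: Mon/Mon  2042: Tue/Tue  2043: Wed/Wed  2044: Fri/Thu  2045: Sat/Sat  2046: Sun/Sun  2047: Mon/Mon  2048: Wed/Tue  2049: Thu/Thu ✓
Both conditions hold in: 2021, 2027, 2038, 2049 — 4.

4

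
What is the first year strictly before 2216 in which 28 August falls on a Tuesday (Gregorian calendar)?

From one year to the next, a fixed date's weekday advances by 1, or by 2 when a Feb 29 lies between the two dates.
2216: August 28 is Wednesday.
2215: Monday (−2)
2214: Sunday (−1)
2213: Saturday (−1)
2212: Friday (−1)
2211: Wednesday (−2)
2210: Tuesday (−1)
28 August falls on a Tuesday in 2210.

2210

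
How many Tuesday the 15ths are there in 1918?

Check the 15th of each month of 1918: Jan 15: Tue, Feb 15: Fri, Mar 15: Fri, Apr 15: Mon, May 15: Wed, Jun 15: Sat, Jul 15: Mon, Aug 15: Thu, Sep 15: Sun, Oct 15: Tue, Nov 15: Fri, Dec 15: Sun.
Tuesday occurs in January, October — 2 months.

2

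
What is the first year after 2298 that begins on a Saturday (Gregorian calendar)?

Jan 1 advances by 2 weekdays after a leap year and by 1 after a common year.
2298: Jan 1 is Saturday.
2299: Sunday
2300: Monday
2301: Tuesday
2302: Wednesday
2303: Thursday
2304: Friday (leap)
2305: Sunday
2306: Monday
2307: Tuesday
2308: Wednesday (leap)
2309: Friday
2310: Saturday
2310 begins on a Saturday

2310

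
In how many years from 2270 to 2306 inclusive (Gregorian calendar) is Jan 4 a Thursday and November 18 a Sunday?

Check each year's weekday for Jan 4 and November 18:
  2270: Tue/Fri  2271: Wed/Sat  2272: Thu/Mon  2273: Sat/Tue  2274: Sun/Wed  2275: Mon/Thu  2276: Tue/Sat  2277: Thu/Sun ✓  2278: Fri/Mon  2279: Sat/Tue  2280: Sun/Thu  2281: Tue/Fri  2282: Wed/Sat  2283: Thu/Sun ✓  …(9 more)…  2293: Wed/Sat  2294: Thu/Sun ✓  2295: Fri/Mon  2296: Sat/Wed  2297: Mon/Thu  2298: Tue/Fri  2299: Wed/Sat  2300: Thu/Sun ✓  2301: Fri/Mon  2302: Sat/Tue  2303: Sun/Wed  2304: Mon/Fri  2305: Wed/Sat  2306: Thu/Sun ✓
Both conditions hold in: 2277, 2283, 2294, 2300, 2306 — 5.

5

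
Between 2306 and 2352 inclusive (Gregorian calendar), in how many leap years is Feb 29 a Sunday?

Leap years in 2306–2352: 12 of them.
Feb 29 weekday advances by 5 (mod 7) from one leap year to the next four years later (or differs when a century non-leap intervenes).
Leap-day weekdays: 2308:Sat 2312:Thu 2316:Tue 2320:Sun✓ 2324:Fri 2328:Wed 2332:Mon 2336:Sat 2340:Thu 2344:Tue 2348:Sun✓ 2352:Fri
Sunday: 2320, 2348 → 2.

2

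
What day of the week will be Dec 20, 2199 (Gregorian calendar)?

January 1, 2199 is a Tuesday.
December 20 is day 354 of the year, i.e. 353 days after Jan 1.
353 mod 7 = 3, so advance 3 weekdays from Tuesday: Friday.

Friday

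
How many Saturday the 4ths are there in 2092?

Check the 4th of each month of 2092: Jan 4: Fri, Feb 4: Mon, Mar 4: Tue, Apr 4: Fri, May 4: Sun, Jun 4: Wed, Jul 4: Fri, Aug 4: Mon, Sep 4: Thu, Oct 4: Sat, Nov 4: Tue, Dec 4: Thu.
Saturday occurs in October — 1 month.

1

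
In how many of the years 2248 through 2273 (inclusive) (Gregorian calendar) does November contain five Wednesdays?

November has 30 days; it has five Wednesdays when Wednesday falls among the first (month-length − 28) days — i.e. when November 1 is one of Wednesday/Tuesday.
November 1 by year: 2248:Wed✓ 2249:Thu 2250:Fri 2251:Sat 2252:Mon 2253:Tue✓ 2254:Wed✓ 2255:Thu 2256:Sat 2257:Sun 2258:Mon 2259:Tue✓ 2260:Thu 2261:Fri 2262:Sat 2263:Sun 2264:Tue✓ 2265:Wed✓ 2266:Thu 2267:Fri 2268:Sun 2269:Mon 2270:Tue✓ 2271:Wed✓ 2272:Fri 2273:Sat
Years with five Wednesdays: 2248, 2253, 2254, 2259, 2264, 2265, 2270, 2271 → 8.

8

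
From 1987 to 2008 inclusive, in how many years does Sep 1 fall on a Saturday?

3

Track Sep 1's weekday year by year (advancing +1, or +2 across a Feb 29):
  1987: Tue  1988: Thu (+2)  1989: Fri (+1)  1990: Sat (+1) ✓  1991: Sun (+1)
  1992: Tue (+2)  1993: Wed (+1)  1994: Thu (+1)  1995: Fri (+1)  1996: Sun (+2)
  1997: Mon (+1)  1998: Tue (+1)  1999: Wed (+1)  2000: Fri (+2)  2001: Sat (+1) ✓
  2002: Sun (+1)  2003: Mon (+1)  2004: Wed (+2)  2005: Thu (+1)  2006: Fri (+1)
  2007: Sat (+1) ✓  2008: Mon (+2)
Saturday years: 1990, 2001, 2007 — 3 in total.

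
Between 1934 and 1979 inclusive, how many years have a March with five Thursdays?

March has 31 days; it has five Thursdays when Thursday falls among the first (month-length − 28) days — i.e. when March 1 is one of Thursday/Wednesday/Tuesday.
March 1 by year: 1934:Thu✓ 1935:Fri 1936:Sun 1937:Mon 1938:Tue✓ 1939:Wed✓ 1940:Fri 1941:Sat 1942:Sun 1943:Mon 1944:Wed✓ 1945:Thu✓ 1946:Fri 1947:Sat 1948:Mon …(16 more)… 1965:Mon 1966:Tue✓ 1967:Wed✓ 1968:Fri 1969:Sat 1970:Sun 1971:Mon 1972:Wed✓ 1973:Thu✓ 1974:Fri 1975:Sat 1976:Mon 1977:Tue✓ 1978:Wed✓ 1979:Thu✓
Years with five Thursdays: 1934, 1938, 1939, 1944, 1945, 1949, 1950, 1951, 1955, 1956, 1960, 1961, 1962, 1966, 1967, 1972, 1973, 1977, 1978, 1979 → 20.

20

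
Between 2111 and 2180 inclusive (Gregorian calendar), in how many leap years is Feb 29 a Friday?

2

Leap years in 2111–2180: 18 of them.
Feb 29 weekday advances by 5 (mod 7) from one leap year to the next four years later (or differs when a century non-leap intervenes).
Leap-day weekdays: 2112:Mon 2116:Sat 2120:Thu 2124:Tue 2128:Sun 2132:Fri✓ 2136:Wed 2140:Mon 2144:Sat 2148:Thu 2152:Tue 2156:Sun 2160:Fri✓ 2164:Wed 2168:Mon 2172:Sat 2176:Thu 2180:Tue
Friday: 2132, 2160 → 2.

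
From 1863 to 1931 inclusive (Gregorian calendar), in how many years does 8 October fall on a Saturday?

10

Track 8 October's weekday year by year (advancing +1, or +2 across a Feb 29):
  1863: Thu  1864: Sat (+2) ✓  1865: Sun (+1)  1866: Mon (+1)  1867: Tue (+1)
  1868: Thu (+2)  1869: Fri (+1)  1870: Sat (+1) ✓  1871: Sun (+1)  1872: Tue (+2)
  1873: Wed (+1)  1874: Thu (+1)  1875: Fri (+1)  1876: Sun (+2)  … (41 more years) …
  1918: Tue (+1)  1919: Wed (+1)  1920: Fri (+2)  1921: Sat (+1) ✓  1922: Sun (+1)
  1923: Mon (+1)  1924: Wed (+2)  1925: Thu (+1)  1926: Fri (+1)  1927: Sat (+1) ✓
  1928: Mon (+2)  1929: Tue (+1)  1930: Wed (+1)  1931: Thu (+1)
Saturday years: 1864, 1870, 1881, 1887, 1892, 1898, 1904, 1910, 1921, 1927 — 10 in total.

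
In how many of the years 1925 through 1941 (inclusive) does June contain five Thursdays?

5

June has 30 days; it has five Thursdays when Thursday falls among the first (month-length − 28) days — i.e. when June 1 is one of Thursday/Wednesday.
June 1 by year: 1925:Mon 1926:Tue 1927:Wed✓ 1928:Fri 1929:Sat 1930:Sun 1931:Mon 1932:Wed✓ 1933:Thu✓ 1934:Fri 1935:Sat 1936:Mon 1937:Tue 1938:Wed✓ 1939:Thu✓ 1940:Sat 1941:Sun
Years with five Thursdays: 1927, 1932, 1933, 1938, 1939 → 5.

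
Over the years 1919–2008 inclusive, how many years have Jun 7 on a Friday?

Track Jun 7's weekday year by year (advancing +1, or +2 across a Feb 29):
  1919: Sat  1920: Mon (+2)  1921: Tue (+1)  1922: Wed (+1)  1923: Thu (+1)
  1924: Sat (+2)  1925: Sun (+1)  1926: Mon (+1)  1927: Tue (+1)  1928: Thu (+2)
  1929: Fri (+1) ✓  1930: Sat (+1)  1931: Sun (+1)  1932: Tue (+2)  … (62 more years) …
  1995: Wed (+1)  1996: Fri (+2) ✓  1997: Sat (+1)  1998: Sun (+1)  1999: Mon (+1)
  2000: Wed (+2)  2001: Thu (+1)  2002: Fri (+1) ✓  2003: Sat (+1)  2004: Mon (+2)
  2005: Tue (+1)  2006: Wed (+1)  2007: Thu (+1)  2008: Sat (+2)
Friday years: 1929, 1935, 1940, 1946, 1957, 1963, 1968, 1974, 1985, 1991, 1996, 2002 — 12 in total.

12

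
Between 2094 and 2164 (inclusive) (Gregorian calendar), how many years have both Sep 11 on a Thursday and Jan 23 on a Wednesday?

Check each year's weekday for Sep 11 and Jan 23:
  2094: Sat/Sat  2095: Sun/Sun  2096: Tue/Mon  2097: Wed/Wed  2098: Thu/Thu  2099: Fri/Fri  2100: Sat/Sat  2101: Sun/Sun  2102: Mon/Mon  2103: Tue/Tue  2104: Thu/Wed ✓  2105: Fri/Fri  2106: Sat/Sat  2107: Sun/Sun  …(43 more)…  2151: Sat/Sat  2152: Mon/Sun  2153: Tue/Tue  2154: Wed/Wed  2155: Thu/Thu  2156: Sat/Fri  2157: Sun/Sun  2158: Mon/Mon  2159: Tue/Tue  2160: Thu/Wed ✓  2161: Fri/Fri  2162: Sat/Sat  2163: Sun/Sun  2164: Tue/Mon
Both conditions hold in: 2104, 2132, 2160 — 3.

3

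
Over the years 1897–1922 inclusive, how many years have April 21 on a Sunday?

4

Track April 21's weekday year by year (advancing +1, or +2 across a Feb 29):
  1897: Wed  1898: Thu (+1)  1899: Fri (+1)  1900: Sat (+1)  1901: Sun (+1) ✓
  1902: Mon (+1)  1903: Tue (+1)  1904: Thu (+2)  1905: Fri (+1)  1906: Sat (+1)
  1907: Sun (+1) ✓  1908: Tue (+2)  1909: Wed (+1)  1910: Thu (+1)  1911: Fri (+1)
  1912: Sun (+2) ✓  1913: Mon (+1)  1914: Tue (+1)  1915: Wed (+1)  1916: Fri (+2)
  1917: Sat (+1)  1918: Sun (+1) ✓  1919: Mon (+1)  1920: Wed (+2)  1921: Thu (+1)
  1922: Fri (+1)
Sunday years: 1901, 1907, 1912, 1918 — 4 in total.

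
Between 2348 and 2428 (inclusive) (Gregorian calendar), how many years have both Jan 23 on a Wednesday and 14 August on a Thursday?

Check each year's weekday for Jan 23 and 14 August:
  2348: Fri/Sat  2349: Sun/Sun  2350: Mon/Mon  2351: Tue/Tue  2352: Wed/Thu ✓  2353: Fri/Fri  2354: Sat/Sat  2355: Sun/Sun  2356: Mon/Tue  2357: Wed/Wed  2358: Thu/Thu  2359: Fri/Fri  2360: Sat/Sun  2361: Mon/Mon  …(53 more)…  2415: Fri/Fri  2416: Sat/Sun  2417: Mon/Mon  2418: Tue/Tue  2419: Wed/Wed  2420: Thu/Fri  2421: Sat/Sat  2422: Sun/Sun  2423: Mon/Mon  2424: Tue/Wed  2425: Thu/Thu  2426: Fri/Fri  2427: Sat/Sat  2428: Sun/Mon
Both conditions hold in: 2352, 2380, 2408 — 3.

3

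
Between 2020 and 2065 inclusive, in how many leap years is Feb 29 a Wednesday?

1

Leap years in 2020–2065: 12 of them.
Feb 29 weekday advances by 5 (mod 7) from one leap year to the next four years later (or differs when a century non-leap intervenes).
Leap-day weekdays: 2020:Sat 2024:Thu 2028:Tue 2032:Sun 2036:Fri 2040:Wed✓ 2044:Mon 2048:Sat 2052:Thu 2056:Tue 2060:Sun 2064:Fri
Wednesday: 2040 → 1.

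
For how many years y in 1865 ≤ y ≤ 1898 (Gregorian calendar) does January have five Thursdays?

January has 31 days; it has five Thursdays when Thursday falls among the first (month-length − 28) days — i.e. when January 1 is one of Thursday/Wednesday/Tuesday.
January 1 by year: 1865:Sun 1866:Mon 1867:Tue✓ 1868:Wed✓ 1869:Fri 1870:Sat 1871:Sun 1872:Mon 1873:Wed✓ 1874:Thu✓ 1875:Fri 1876:Sat 1877:Mon 1878:Tue✓ 1879:Wed✓ …(4 more)… 1884:Tue✓ 1885:Thu✓ 1886:Fri 1887:Sat 1888:Sun 1889:Tue✓ 1890:Wed✓ 1891:Thu✓ 1892:Fri 1893:Sun 1894:Mon 1895:Tue✓ 1896:Wed✓ 1897:Fri 1898:Sat
Years with five Thursdays: 1867, 1868, 1873, 1874, 1878, 1879, 1880, 1884, 1885, 1889, 1890, 1891, 1895, 1896 → 14.

14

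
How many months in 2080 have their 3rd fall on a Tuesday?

2

Check the 3rd of each month of 2080: Jan 3: Wed, Feb 3: Sat, Mar 3: Sun, Apr 3: Wed, May 3: Fri, Jun 3: Mon, Jul 3: Wed, Aug 3: Sat, Sep 3: Tue, Oct 3: Thu, Nov 3: Sun, Dec 3: Tue.
Tuesday occurs in September, December — 2 months.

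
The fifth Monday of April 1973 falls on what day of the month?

April 1, 1973 is a Sunday, so the first Monday is the 2nd.
The fifth Monday is 2 + 28 = 30.

30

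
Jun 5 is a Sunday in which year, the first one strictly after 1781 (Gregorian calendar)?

From one year to the next, a fixed date's weekday advances by 1, or by 2 when a Feb 29 lies between the two dates.
1781: June 5 is Tuesday.
1782: Wednesday (+1)
1783: Thursday (+1)
1784: Saturday (+2)
1785: Sunday (+1)
Jun 5 falls on a Sunday in 1785.

1785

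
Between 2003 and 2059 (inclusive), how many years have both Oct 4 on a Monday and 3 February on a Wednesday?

Check each year's weekday for Oct 4 and 3 February:
  2003: Sat/Mon  2004: Mon/Tue  2005: Tue/Thu  2006: Wed/Fri  2007: Thu/Sat  2008: Sat/Sun  2009: Sun/Tue  2010: Mon/Wed ✓  2011: Tue/Thu  2012: Thu/Fri  2013: Fri/Sun  2014: Sat/Mon  2015: Sun/Tue  2016: Tue/Wed  …(29 more)…  2046: Thu/Sat  2047: Fri/Sun  2048: Sun/Mon  2049: Mon/Wed ✓  2050: Tue/Thu  2051: Wed/Fri  2052: Fri/Sat  2053: Sat/Mon  2054: Sun/Tue  2055: Mon/Wed ✓  2056: Wed/Thu  2057: Thu/Sat  2058: Fri/Sun  2059: Sat/Mon
Both conditions hold in: 2010, 2021, 2027, 2038, 2049, 2055 — 6.

6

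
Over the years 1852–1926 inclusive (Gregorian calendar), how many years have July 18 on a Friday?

10

Track July 18's weekday year by year (advancing +1, or +2 across a Feb 29):
  1852: Sun  1853: Mon (+1)  1854: Tue (+1)  1855: Wed (+1)  1856: Fri (+2) ✓
  1857: Sat (+1)  1858: Sun (+1)  1859: Mon (+1)  1860: Wed (+2)  1861: Thu (+1)
  1862: Fri (+1) ✓  1863: Sat (+1)  1864: Mon (+2)  1865: Tue (+1)  … (47 more years) …
  1913: Fri (+1) ✓  1914: Sat (+1)  1915: Sun (+1)  1916: Tue (+2)  1917: Wed (+1)
  1918: Thu (+1)  1919: Fri (+1) ✓  1920: Sun (+2)  1921: Mon (+1)  1922: Tue (+1)
  1923: Wed (+1)  1924: Fri (+2) ✓  1925: Sat (+1)  1926: Sun (+1)
Friday years: 1856, 1862, 1873, 1879, 1884, 1890, 1902, 1913, 1919, 1924 — 10 in total.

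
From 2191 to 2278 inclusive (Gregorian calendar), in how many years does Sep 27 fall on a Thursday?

13

Track Sep 27's weekday year by year (advancing +1, or +2 across a Feb 29):
  2191: Tue  2192: Thu (+2) ✓  2193: Fri (+1)  2194: Sat (+1)  2195: Sun (+1)
  2196: Tue (+2)  2197: Wed (+1)  2198: Thu (+1) ✓  2199: Fri (+1)  2200: Sat (+1)
  2201: Sun (+1)  2202: Mon (+1)  2203: Tue (+1)  2204: Thu (+2) ✓  … (60 more years) …
  2265: Wed (+1)  2266: Thu (+1) ✓  2267: Fri (+1)  2268: Sun (+2)  2269: Mon (+1)
  2270: Tue (+1)  2271: Wed (+1)  2272: Fri (+2)  2273: Sat (+1)  2274: Sun (+1)
  2275: Mon (+1)  2276: Wed (+2)  2277: Thu (+1) ✓  2278: Fri (+1)
Thursday years: 2192, 2198, 2204, 2210, 2221, 2227, 2232, 2238, 2249, 2255, 2260, 2266, 2277 — 13 in total.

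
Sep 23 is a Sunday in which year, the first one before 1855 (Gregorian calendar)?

1849

From one year to the next, a fixed date's weekday advances by 1, or by 2 when a Feb 29 lies between the two dates.
1855: September 23 is Sunday.
1854: Saturday (−1)
1853: Friday (−1)
1852: Thursday (−1)
1851: Tuesday (−2)
1850: Monday (−1)
1849: Sunday (−1)
Sep 23 falls on a Sunday in 1849.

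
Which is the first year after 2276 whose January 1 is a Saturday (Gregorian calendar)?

2281

Jan 1 advances by 2 weekdays after a leap year and by 1 after a common year.
2276: Jan 1 is Saturday (leap).
2277: Monday
2278: Tuesday
2279: Wednesday
2280: Thursday (leap)
2281: Saturday
2281 begins on a Saturday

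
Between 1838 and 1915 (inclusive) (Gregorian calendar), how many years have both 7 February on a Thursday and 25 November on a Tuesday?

Check each year's weekday for 7 February and 25 November:
  1838: Wed/Sun  1839: Thu/Mon  1840: Fri/Wed  1841: Sun/Thu  1842: Mon/Fri  1843: Tue/Sat  1844: Wed/Mon  1845: Fri/Tue  1846: Sat/Wed  1847: Sun/Thu  1848: Mon/Sat  1849: Wed/Sun  1850: Thu/Mon  1851: Fri/Tue  …(50 more)…  1902: Fri/Tue  1903: Sat/Wed  1904: Sun/Fri  1905: Tue/Sat  1906: Wed/Sun  1907: Thu/Mon  1908: Fri/Wed  1909: Sun/Thu  1910: Mon/Fri  1911: Tue/Sat  1912: Wed/Mon  1913: Fri/Tue  1914: Sat/Wed  1915: Sun/Thu
Both conditions hold in: 1856, 1884 — 2.

2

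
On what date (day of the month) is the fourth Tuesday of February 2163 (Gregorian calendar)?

February 1, 2163 is a Tuesday, so the first Tuesday is the 1st.
The fourth Tuesday is 1 + 21 = 22.

22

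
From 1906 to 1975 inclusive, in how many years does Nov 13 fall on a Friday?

10

Track Nov 13's weekday year by year (advancing +1, or +2 across a Feb 29):
  1906: Tue  1907: Wed (+1)  1908: Fri (+2) ✓  1909: Sat (+1)  1910: Sun (+1)
  1911: Mon (+1)  1912: Wed (+2)  1913: Thu (+1)  1914: Fri (+1) ✓  1915: Sat (+1)
  1916: Mon (+2)  1917: Tue (+1)  1918: Wed (+1)  1919: Thu (+1)  … (42 more years) …
  1962: Tue (+1)  1963: Wed (+1)  1964: Fri (+2) ✓  1965: Sat (+1)  1966: Sun (+1)
  1967: Mon (+1)  1968: Wed (+2)  1969: Thu (+1)  1970: Fri (+1) ✓  1971: Sat (+1)
  1972: Mon (+2)  1973: Tue (+1)  1974: Wed (+1)  1975: Thu (+1)
Friday years: 1908, 1914, 1925, 1931, 1936, 1942, 1953, 1959, 1964, 1970 — 10 in total.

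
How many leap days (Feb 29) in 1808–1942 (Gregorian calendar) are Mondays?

6

Leap years in 1808–1942: 33 of them.
Feb 29 weekday advances by 5 (mod 7) from one leap year to the next four years later (or differs when a century non-leap intervenes).
Leap-day weekdays: 1808:Mon✓ 1812:Sat 1816:Thu 1820:Tue 1824:Sun 1828:Fri 1832:Wed 1836:Mon✓ 1840:Sat 1844:Thu 1848:Tue 1852:Sun 1856:Fri …(7 more)… 1888:Wed 1892:Mon✓ 1896:Sat 1904:Mon✓ 1908:Sat 1912:Thu 1916:Tue 1920:Sun 1924:Fri 1928:Wed 1932:Mon✓ 1936:Sat 1940:Thu
Monday: 1808, 1836, 1864, 1892, 1904, 1932 → 6.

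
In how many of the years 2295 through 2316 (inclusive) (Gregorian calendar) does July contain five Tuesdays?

8

July has 31 days; it has five Tuesdays when Tuesday falls among the first (month-length − 28) days — i.e. when July 1 is one of Tuesday/Monday/Sunday.
July 1 by year: 2295:Mon✓ 2296:Wed 2297:Thu 2298:Fri 2299:Sat 2300:Sun✓ 2301:Mon✓ 2302:Tue✓ 2303:Wed 2304:Fri 2305:Sat 2306:Sun✓ 2307:Mon✓ 2308:Wed 2309:Thu 2310:Fri 2311:Sat 2312:Mon✓ 2313:Tue✓ 2314:Wed 2315:Thu 2316:Sat
Years with five Tuesdays: 2295, 2300, 2301, 2302, 2306, 2307, 2312, 2313 → 8.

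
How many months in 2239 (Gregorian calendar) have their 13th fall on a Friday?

2

Check the 13th of each month of 2239: Jan 13: Sun, Feb 13: Wed, Mar 13: Wed, Apr 13: Sat, May 13: Mon, Jun 13: Thu, Jul 13: Sat, Aug 13: Tue, Sep 13: Fri, Oct 13: Sun, Nov 13: Wed, Dec 13: Fri.
Friday occurs in September, December — 2 months.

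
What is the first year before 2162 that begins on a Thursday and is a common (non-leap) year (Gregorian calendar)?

2161

Jan 1 advances by 2 weekdays after a leap year and by 1 after a common year.
2162: Jan 1 is Friday.
2161: Thursday
2161 begins on a Thursday and is a common year.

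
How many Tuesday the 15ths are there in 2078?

Check the 15th of each month of 2078: Jan 15: Sat, Feb 15: Tue, Mar 15: Tue, Apr 15: Fri, May 15: Sun, Jun 15: Wed, Jul 15: Fri, Aug 15: Mon, Sep 15: Thu, Oct 15: Sat, Nov 15: Tue, Dec 15: Thu.
Tuesday occurs in February, March, November — 3 months.

3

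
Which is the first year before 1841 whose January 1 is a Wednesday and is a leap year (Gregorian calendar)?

1840

Jan 1 advances by 2 weekdays after a leap year and by 1 after a common year.
1841: Jan 1 is Friday.
1840: Wednesday (leap)
1840 begins on a Wednesday and is a leap year.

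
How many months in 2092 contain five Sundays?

4

A month of length L has five Sundays iff its first Sunday is on day ≤ L−28 (so day 1–3 in a 31-day month, 1–2 in a 30-day month, day 1 in a leap February).
Checking each month of 2092: Jan starts Tue (31d); Feb starts Fri (29d); Mar starts Sat (31d) ✓; Apr starts Tue (30d); May starts Thu (31d); Jun starts Sun (30d) ✓; Jul starts Tue (31d); Aug starts Fri (31d) ✓; Sep starts Mon (30d); Oct starts Wed (31d); Nov starts Sat (30d) ✓; Dec starts Mon (31d).
Five-Sunday months: March, June, August, November → 4.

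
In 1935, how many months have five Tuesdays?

5

A month of length L has five Tuesdays iff its first Tuesday is on day ≤ L−28 (so day 1–3 in a 31-day month, 1–2 in a 30-day month, day 1 in a leap February).
Checking each month of 1935: Jan starts Tue (31d) ✓; Feb starts Fri (28d); Mar starts Fri (31d); Apr starts Mon (30d) ✓; May starts Wed (31d); Jun starts Sat (30d); Jul starts Mon (31d) ✓; Aug starts Thu (31d); Sep starts Sun (30d); Oct starts Tue (31d) ✓; Nov starts Fri (30d); Dec starts Sun (31d) ✓.
Five-Tuesday months: January, April, July, October, December → 5.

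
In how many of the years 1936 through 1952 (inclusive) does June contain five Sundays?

5

June has 30 days; it has five Sundays when Sunday falls among the first (month-length − 28) days — i.e. when June 1 is one of Sunday/Saturday.
June 1 by year: 1936:Mon 1937:Tue 1938:Wed 1939:Thu 1940:Sat✓ 1941:Sun✓ 1942:Mon 1943:Tue 1944:Thu 1945:Fri 1946:Sat✓ 1947:Sun✓ 1948:Tue 1949:Wed 1950:Thu 1951:Fri 1952:Sun✓
Years with five Sundays: 1940, 1941, 1946, 1947, 1952 → 5.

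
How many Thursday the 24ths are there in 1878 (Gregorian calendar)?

2

Check the 24th of each month of 1878: Jan 24: Thu, Feb 24: Sun, Mar 24: Sun, Apr 24: Wed, May 24: Fri, Jun 24: Mon, Jul 24: Wed, Aug 24: Sat, Sep 24: Tue, Oct 24: Thu, Nov 24: Sun, Dec 24: Tue.
Thursday occurs in January, October — 2 months.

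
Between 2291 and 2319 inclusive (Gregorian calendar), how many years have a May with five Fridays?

13

May has 31 days; it has five Fridays when Friday falls among the first (month-length − 28) days — i.e. when May 1 is one of Friday/Thursday/Wednesday.
May 1 by year: 2291:Fri✓ 2292:Sun 2293:Mon 2294:Tue 2295:Wed✓ 2296:Fri✓ 2297:Sat 2298:Sun 2299:Mon 2300:Tue 2301:Wed✓ 2302:Thu✓ 2303:Fri✓ 2304:Sun 2305:Mon 2306:Tue 2307:Wed✓ 2308:Fri✓ 2309:Sat 2310:Sun 2311:Mon 2312:Wed✓ 2313:Thu✓ 2314:Fri✓ 2315:Sat 2316:Mon 2317:Tue 2318:Wed✓ 2319:Thu✓
Years with five Fridays: 2291, 2295, 2296, 2301, 2302, 2303, 2307, 2308, 2312, 2313, 2314, 2318, 2319 → 13.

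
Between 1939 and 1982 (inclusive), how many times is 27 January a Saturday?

7

Track 27 January's weekday year by year (advancing +1, or +2 across a Feb 29):
  1939: Fri  1940: Sat (+1) ✓  1941: Mon (+2)  1942: Tue (+1)  1943: Wed (+1)
  1944: Thu (+1)  1945: Sat (+2) ✓  1946: Sun (+1)  1947: Mon (+1)  1948: Tue (+1)
  1949: Thu (+2)  1950: Fri (+1)  1951: Sat (+1) ✓  1952: Sun (+1)  … (16 more years) …
  1969: Mon (+2)  1970: Tue (+1)  1971: Wed (+1)  1972: Thu (+1)  1973: Sat (+2) ✓
  1974: Sun (+1)  1975: Mon (+1)  1976: Tue (+1)  1977: Thu (+2)  1978: Fri (+1)
  1979: Sat (+1) ✓  1980: Sun (+1)  1981: Tue (+2)  1982: Wed (+1)
Saturday years: 1940, 1945, 1951, 1962, 1968, 1973, 1979 — 7 in total.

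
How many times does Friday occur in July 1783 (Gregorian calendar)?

July 1783 has 31 days and begins on Tuesday.
The first Friday is July 4.
Fridays fall on 4, 11, 18, 25 — that's 4.

4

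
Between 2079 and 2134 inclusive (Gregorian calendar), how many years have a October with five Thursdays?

24

October has 31 days; it has five Thursdays when Thursday falls among the first (month-length − 28) days — i.e. when October 1 is one of Thursday/Wednesday/Tuesday.
October 1 by year: 2079:Sun 2080:Tue✓ 2081:Wed✓ 2082:Thu✓ 2083:Fri 2084:Sun 2085:Mon 2086:Tue✓ 2087:Wed✓ 2088:Fri 2089:Sat 2090:Sun 2091:Mon 2092:Wed✓ 2093:Thu✓ …(26 more)… 2120:Tue✓ 2121:Wed✓ 2122:Thu✓ 2123:Fri 2124:Sun 2125:Mon 2126:Tue✓ 2127:Wed✓ 2128:Fri 2129:Sat 2130:Sun 2131:Mon 2132:Wed✓ 2133:Thu✓ 2134:Fri
Years with five Thursdays: 2080, 2081, 2082, 2086, 2087, 2092, 2093, 2097, 2098, 2099, 2104, 2105, 2109, 2110, 2111, 2115, 2116, 2120, 2121, 2122, 2126, 2127, 2132, 2133 → 24.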